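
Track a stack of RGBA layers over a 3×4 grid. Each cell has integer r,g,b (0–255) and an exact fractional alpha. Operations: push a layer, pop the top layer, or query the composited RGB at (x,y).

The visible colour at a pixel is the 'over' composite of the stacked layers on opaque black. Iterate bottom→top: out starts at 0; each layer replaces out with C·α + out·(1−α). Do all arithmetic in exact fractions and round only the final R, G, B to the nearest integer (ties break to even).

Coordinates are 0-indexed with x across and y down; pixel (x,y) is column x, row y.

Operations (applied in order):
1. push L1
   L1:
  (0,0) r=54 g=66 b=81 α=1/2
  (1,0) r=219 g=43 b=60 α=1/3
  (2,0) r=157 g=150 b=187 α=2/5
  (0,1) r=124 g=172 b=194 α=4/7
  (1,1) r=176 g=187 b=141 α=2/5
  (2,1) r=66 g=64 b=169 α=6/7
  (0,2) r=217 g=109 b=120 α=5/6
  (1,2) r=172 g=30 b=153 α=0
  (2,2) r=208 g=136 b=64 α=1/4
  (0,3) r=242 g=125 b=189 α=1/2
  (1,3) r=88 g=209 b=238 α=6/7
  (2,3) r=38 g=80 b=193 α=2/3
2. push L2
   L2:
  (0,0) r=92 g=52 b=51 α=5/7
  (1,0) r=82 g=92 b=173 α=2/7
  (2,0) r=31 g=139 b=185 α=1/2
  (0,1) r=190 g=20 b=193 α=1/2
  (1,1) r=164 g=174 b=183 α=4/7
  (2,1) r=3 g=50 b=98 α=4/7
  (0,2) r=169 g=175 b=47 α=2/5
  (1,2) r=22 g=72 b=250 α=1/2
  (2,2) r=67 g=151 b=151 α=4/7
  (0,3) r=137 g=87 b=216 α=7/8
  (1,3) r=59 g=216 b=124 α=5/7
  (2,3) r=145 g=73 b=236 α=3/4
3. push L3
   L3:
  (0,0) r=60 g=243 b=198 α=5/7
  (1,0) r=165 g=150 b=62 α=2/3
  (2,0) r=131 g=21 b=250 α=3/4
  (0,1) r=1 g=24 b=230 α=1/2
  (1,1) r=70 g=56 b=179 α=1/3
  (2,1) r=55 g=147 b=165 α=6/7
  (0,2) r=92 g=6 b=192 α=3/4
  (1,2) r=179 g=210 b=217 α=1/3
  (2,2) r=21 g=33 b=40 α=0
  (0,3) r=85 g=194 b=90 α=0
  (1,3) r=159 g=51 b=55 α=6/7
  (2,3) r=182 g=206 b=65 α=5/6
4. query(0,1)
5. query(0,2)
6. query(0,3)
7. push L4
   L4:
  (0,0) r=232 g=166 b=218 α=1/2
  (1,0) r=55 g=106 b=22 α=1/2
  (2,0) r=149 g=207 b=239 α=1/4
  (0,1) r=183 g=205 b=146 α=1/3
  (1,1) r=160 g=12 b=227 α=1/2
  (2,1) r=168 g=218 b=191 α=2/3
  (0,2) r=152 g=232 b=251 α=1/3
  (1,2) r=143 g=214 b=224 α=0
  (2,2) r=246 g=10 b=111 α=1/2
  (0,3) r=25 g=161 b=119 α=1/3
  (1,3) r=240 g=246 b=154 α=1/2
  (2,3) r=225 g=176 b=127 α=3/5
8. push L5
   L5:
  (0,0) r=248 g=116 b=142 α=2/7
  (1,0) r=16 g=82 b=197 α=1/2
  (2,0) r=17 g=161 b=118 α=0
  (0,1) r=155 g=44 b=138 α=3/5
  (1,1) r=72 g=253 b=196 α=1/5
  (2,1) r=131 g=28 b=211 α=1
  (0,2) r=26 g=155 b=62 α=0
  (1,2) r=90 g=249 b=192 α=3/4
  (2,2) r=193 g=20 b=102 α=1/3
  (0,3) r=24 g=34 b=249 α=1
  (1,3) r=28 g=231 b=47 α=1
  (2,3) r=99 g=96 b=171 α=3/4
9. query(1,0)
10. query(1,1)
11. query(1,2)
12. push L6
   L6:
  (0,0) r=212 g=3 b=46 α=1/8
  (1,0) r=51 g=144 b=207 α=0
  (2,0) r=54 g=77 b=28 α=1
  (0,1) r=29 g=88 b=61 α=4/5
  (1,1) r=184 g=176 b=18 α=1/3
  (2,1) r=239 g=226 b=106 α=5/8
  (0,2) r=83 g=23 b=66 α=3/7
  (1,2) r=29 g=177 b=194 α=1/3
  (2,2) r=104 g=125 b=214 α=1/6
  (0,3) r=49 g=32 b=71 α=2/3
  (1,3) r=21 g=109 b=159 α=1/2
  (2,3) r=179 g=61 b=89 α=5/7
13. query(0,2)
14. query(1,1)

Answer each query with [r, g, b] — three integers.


(0,1) stack=L1,L2,L3; from [0,0,0]:
after L1 α=4/7: [496/7, 688/7, 776/7]
after L2 α=1/2: [913/7, 414/7, 2127/14]
after L3 α=1/2: [460/7, 291/7, 5347/28]
→ [66, 42, 191]

query (0,2) [L1,L2,L3] — begin 0,0,0
after L1 α=5/6: [1085/6, 545/6, 100]
after L2 α=2/5: [1761/10, 249/2, 394/5]
after L3 α=3/4: [4521/40, 285/8, 1637/10]
→ [113, 36, 164]

query (0,3) [L1,L2,L3] — begin 0,0,0
L1 α=1/2: [121, 125/2, 189/2]
L2 α=7/8: [135, 1343/16, 3213/16]
L3 α=0: [135, 1343/16, 3213/16]
= [135, 84, 201]

(1,0) stack=L1,L2,L3,L4,L5; from [0,0,0]:
after L1 α=1/3: [73, 43/3, 20]
after L2 α=2/7: [529/7, 767/21, 446/7]
after L3 α=2/3: [2839/21, 7067/63, 438/7]
after L4 α=1/2: [1997/21, 13745/126, 296/7]
after L5 α=1/2: [2333/42, 24077/252, 1675/14]
rounded: [56, 96, 120]

at x=1,y=1 over L1,L2,L3,L4,L5:
after L1 α=2/5: [352/5, 374/5, 282/5]
after L2 α=4/7: [4336/35, 4602/35, 4506/35]
after L3 α=1/3: [11122/105, 11164/105, 15277/105]
after L4 α=1/2: [13961/105, 6212/105, 19556/105]
after L5 α=1/5: [63404/525, 51413/525, 98804/525]
→ [121, 98, 188]

at x=1,y=2 over L1,L2,L3,L4,L5:
+L1 (α=0) → [0, 0, 0]
+L2 (α=1/2) → [11, 36, 125]
+L3 (α=1/3) → [67, 94, 467/3]
+L4 (α=0) → [67, 94, 467/3]
+L5 (α=3/4) → [337/4, 841/4, 2195/12]
rounded: [84, 210, 183]

query (0,2) [L1,L2,L3,L4,L5,L6] — begin 0,0,0
after L1 α=5/6: [1085/6, 545/6, 100]
after L2 α=2/5: [1761/10, 249/2, 394/5]
after L3 α=3/4: [4521/40, 285/8, 1637/10]
after L4 α=1/3: [7561/60, 1213/12, 964/5]
after L5 α=0: [7561/60, 1213/12, 964/5]
after L6 α=3/7: [11296/105, 1420/21, 4846/35]
→ [108, 68, 138]

(1,1) stack=L1,L2,L3,L4,L5,L6; from [0,0,0]:
+L1 (α=2/5) → [352/5, 374/5, 282/5]
+L2 (α=4/7) → [4336/35, 4602/35, 4506/35]
+L3 (α=1/3) → [11122/105, 11164/105, 15277/105]
+L4 (α=1/2) → [13961/105, 6212/105, 19556/105]
+L5 (α=1/5) → [63404/525, 51413/525, 98804/525]
+L6 (α=1/3) → [223408/1575, 195226/1575, 207058/1575]
= [142, 124, 131]


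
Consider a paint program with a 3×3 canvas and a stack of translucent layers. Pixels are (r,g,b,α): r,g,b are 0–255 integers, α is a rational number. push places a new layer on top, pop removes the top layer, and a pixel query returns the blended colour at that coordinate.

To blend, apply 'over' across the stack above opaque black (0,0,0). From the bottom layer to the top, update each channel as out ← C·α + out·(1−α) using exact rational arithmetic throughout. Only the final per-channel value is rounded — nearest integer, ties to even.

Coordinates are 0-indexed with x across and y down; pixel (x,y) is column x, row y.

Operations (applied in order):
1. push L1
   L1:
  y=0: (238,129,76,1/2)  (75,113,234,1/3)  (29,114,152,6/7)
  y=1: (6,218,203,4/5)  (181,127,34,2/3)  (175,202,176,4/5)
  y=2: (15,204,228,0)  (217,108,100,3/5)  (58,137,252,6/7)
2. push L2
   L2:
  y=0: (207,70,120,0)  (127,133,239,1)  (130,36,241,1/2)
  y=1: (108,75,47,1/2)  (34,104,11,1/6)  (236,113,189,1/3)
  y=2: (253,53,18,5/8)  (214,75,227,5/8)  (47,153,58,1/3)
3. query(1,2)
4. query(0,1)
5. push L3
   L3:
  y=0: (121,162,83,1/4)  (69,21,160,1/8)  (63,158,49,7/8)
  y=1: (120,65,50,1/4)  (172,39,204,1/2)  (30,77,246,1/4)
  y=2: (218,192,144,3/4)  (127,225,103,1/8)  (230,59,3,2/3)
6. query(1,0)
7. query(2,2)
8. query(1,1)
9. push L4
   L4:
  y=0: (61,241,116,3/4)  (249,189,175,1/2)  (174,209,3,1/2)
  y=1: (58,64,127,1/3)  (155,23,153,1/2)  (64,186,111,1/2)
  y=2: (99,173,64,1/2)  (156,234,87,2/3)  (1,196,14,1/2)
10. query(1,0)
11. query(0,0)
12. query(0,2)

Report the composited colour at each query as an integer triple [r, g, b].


query (1,2) [L1,L2] — begin 0,0,0
+L1 (α=3/5) → [651/5, 324/5, 60]
+L2 (α=5/8) → [7303/40, 2847/40, 1315/8]
→ [183, 71, 164]

at x=0,y=1 over L1,L2:
+L1 (α=4/5) → [24/5, 872/5, 812/5]
+L2 (α=1/2) → [282/5, 1247/10, 1047/10]
rounded: [56, 125, 105]

(1,0) stack=L1,L2,L3; from [0,0,0]:
+L1 (α=1/3) → [25, 113/3, 78]
+L2 (α=1) → [127, 133, 239]
+L3 (α=1/8) → [479/4, 119, 1833/8]
→ [120, 119, 229]

query (2,2) [L1,L2,L3] — begin 0,0,0
after L1 α=6/7: [348/7, 822/7, 216]
after L2 α=1/3: [1025/21, 905/7, 490/3]
after L3 α=2/3: [10685/63, 577/7, 508/9]
= [170, 82, 56]

(1,1) stack=L1,L2,L3; from [0,0,0]:
L1 α=2/3: [362/3, 254/3, 68/3]
L2 α=1/6: [956/9, 791/9, 373/18]
L3 α=1/2: [1252/9, 571/9, 4045/36]
rounded: [139, 63, 112]

(1,0) stack=L1,L2,L3,L4; from [0,0,0]:
after L1 α=1/3: [25, 113/3, 78]
after L2 α=1: [127, 133, 239]
after L3 α=1/8: [479/4, 119, 1833/8]
after L4 α=1/2: [1475/8, 154, 3233/16]
rounded: [184, 154, 202]

query (0,0) [L1,L2,L3,L4] — begin 0,0,0
L1 α=1/2: [119, 129/2, 38]
L2 α=0: [119, 129/2, 38]
L3 α=1/4: [239/2, 711/8, 197/4]
L4 α=3/4: [605/8, 6495/32, 1589/16]
→ [76, 203, 99]

query (0,2) [L1,L2,L3,L4] — begin 0,0,0
+L1 (α=0) → [0, 0, 0]
+L2 (α=5/8) → [1265/8, 265/8, 45/4]
+L3 (α=3/4) → [6497/32, 4873/32, 1773/16]
+L4 (α=1/2) → [9665/64, 10409/64, 2797/32]
→ [151, 163, 87]


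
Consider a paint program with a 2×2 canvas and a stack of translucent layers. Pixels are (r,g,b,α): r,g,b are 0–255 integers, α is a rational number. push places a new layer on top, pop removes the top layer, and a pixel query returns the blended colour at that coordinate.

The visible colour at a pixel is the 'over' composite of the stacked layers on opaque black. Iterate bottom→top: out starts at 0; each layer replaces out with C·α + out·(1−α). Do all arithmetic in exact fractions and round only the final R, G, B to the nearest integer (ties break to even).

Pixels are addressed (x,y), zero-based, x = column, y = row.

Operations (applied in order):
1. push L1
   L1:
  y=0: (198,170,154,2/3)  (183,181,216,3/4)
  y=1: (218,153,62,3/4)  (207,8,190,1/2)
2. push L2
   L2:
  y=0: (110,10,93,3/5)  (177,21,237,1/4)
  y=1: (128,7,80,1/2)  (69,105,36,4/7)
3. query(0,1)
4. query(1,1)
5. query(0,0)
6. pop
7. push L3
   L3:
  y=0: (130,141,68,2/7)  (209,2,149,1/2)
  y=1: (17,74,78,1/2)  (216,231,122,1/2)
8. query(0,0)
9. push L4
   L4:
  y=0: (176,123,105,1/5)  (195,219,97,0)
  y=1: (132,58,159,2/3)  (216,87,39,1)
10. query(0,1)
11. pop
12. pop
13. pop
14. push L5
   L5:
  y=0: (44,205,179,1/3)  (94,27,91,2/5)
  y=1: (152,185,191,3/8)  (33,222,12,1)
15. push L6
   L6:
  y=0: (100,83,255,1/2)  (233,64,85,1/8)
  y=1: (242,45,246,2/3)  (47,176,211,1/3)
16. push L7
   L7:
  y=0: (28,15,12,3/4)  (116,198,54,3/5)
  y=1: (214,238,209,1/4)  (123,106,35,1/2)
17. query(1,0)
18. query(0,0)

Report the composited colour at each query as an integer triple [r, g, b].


at x=0,y=1 over L1,L2:
after L1 α=3/4: [327/2, 459/4, 93/2]
after L2 α=1/2: [583/4, 487/8, 253/4]
rounded: [146, 61, 63]

query (1,1) [L1,L2] — begin 0,0,0
L1 α=1/2: [207/2, 4, 95]
L2 α=4/7: [1173/14, 432/7, 429/7]
rounded: [84, 62, 61]

query (0,0) [L1,L2] — begin 0,0,0
L1 α=2/3: [132, 340/3, 308/3]
L2 α=3/5: [594/5, 154/3, 1453/15]
→ [119, 51, 97]

at x=0,y=0 over L1,L3:
L1 α=2/3: [132, 340/3, 308/3]
L3 α=2/7: [920/7, 2546/21, 1948/21]
rounded: [131, 121, 93]

(0,1) stack=L1,L3,L4; from [0,0,0]:
after L1 α=3/4: [327/2, 459/4, 93/2]
after L3 α=1/2: [361/4, 755/8, 249/4]
after L4 α=2/3: [1417/12, 561/8, 507/4]
→ [118, 70, 127]

at x=1,y=0 over L5,L6,L7:
+L5 (α=2/5) → [188/5, 54/5, 182/5]
+L6 (α=1/8) → [2481/40, 349/20, 1699/40]
+L7 (α=3/5) → [9441/100, 6289/50, 4939/100]
= [94, 126, 49]

query (0,0) [L5,L6,L7] — begin 0,0,0
after L5 α=1/3: [44/3, 205/3, 179/3]
after L6 α=1/2: [172/3, 227/3, 472/3]
after L7 α=3/4: [106/3, 181/6, 145/3]
rounded: [35, 30, 48]


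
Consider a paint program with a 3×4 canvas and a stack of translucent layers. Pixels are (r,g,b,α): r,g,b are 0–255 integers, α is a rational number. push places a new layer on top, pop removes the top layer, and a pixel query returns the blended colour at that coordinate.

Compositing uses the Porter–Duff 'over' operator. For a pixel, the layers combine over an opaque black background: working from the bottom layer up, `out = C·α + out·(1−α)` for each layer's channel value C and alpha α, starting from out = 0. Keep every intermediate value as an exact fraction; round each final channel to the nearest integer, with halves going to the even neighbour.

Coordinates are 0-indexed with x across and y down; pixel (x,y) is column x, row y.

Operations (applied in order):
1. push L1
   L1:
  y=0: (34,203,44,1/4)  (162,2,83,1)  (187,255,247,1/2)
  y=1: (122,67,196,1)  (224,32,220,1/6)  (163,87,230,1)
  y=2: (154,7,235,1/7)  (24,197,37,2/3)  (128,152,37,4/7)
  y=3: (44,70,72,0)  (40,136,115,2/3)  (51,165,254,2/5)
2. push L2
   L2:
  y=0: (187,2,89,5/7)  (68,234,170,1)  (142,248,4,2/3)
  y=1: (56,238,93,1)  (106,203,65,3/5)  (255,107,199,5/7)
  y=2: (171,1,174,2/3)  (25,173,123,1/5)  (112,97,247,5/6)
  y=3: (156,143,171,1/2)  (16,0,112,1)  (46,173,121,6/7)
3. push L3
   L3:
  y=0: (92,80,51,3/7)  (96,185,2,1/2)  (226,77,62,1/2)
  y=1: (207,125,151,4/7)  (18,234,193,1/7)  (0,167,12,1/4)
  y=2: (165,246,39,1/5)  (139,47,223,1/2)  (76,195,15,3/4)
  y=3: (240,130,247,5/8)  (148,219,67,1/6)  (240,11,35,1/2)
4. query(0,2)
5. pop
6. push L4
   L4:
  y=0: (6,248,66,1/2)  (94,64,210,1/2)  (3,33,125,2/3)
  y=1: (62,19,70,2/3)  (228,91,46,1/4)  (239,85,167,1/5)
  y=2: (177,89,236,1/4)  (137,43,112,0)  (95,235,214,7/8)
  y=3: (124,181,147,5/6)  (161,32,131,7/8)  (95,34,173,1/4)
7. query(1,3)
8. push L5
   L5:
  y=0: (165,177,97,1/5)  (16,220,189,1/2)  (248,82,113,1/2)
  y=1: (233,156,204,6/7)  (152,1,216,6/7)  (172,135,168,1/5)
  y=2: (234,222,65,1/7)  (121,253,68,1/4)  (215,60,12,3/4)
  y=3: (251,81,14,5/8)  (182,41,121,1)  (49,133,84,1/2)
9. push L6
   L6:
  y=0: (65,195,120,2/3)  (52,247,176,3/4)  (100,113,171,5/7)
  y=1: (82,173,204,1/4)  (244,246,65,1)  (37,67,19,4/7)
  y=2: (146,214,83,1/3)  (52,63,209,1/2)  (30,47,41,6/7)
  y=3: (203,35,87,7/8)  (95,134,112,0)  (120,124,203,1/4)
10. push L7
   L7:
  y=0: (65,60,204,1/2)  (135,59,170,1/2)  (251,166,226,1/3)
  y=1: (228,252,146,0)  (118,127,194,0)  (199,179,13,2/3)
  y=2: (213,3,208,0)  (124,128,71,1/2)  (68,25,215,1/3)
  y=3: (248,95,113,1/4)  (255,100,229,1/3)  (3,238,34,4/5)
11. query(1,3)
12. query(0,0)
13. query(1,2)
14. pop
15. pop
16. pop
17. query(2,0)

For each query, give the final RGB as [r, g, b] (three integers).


at x=0,y=2 over L1,L2,L3:
+L1 (α=1/7) → [22, 1, 235/7]
+L2 (α=2/3) → [364/3, 1, 2671/21]
+L3 (α=1/5) → [1951/15, 50, 11503/105]
→ [130, 50, 110]

query (1,3) [L1,L2,L4] — begin 0,0,0
+L1 (α=2/3) → [80/3, 272/3, 230/3]
+L2 (α=1) → [16, 0, 112]
+L4 (α=7/8) → [1143/8, 28, 1029/8]
rounded: [143, 28, 129]

at x=1,y=3 over L1,L2,L4,L5,L6,L7:
after L1 α=2/3: [80/3, 272/3, 230/3]
after L2 α=1: [16, 0, 112]
after L4 α=7/8: [1143/8, 28, 1029/8]
after L5 α=1: [182, 41, 121]
after L6 α=0: [182, 41, 121]
after L7 α=1/3: [619/3, 182/3, 157]
→ [206, 61, 157]

query (0,0) [L1,L2,L4,L5,L6,L7] — begin 0,0,0
after L1 α=1/4: [17/2, 203/4, 11]
after L2 α=5/7: [136, 223/14, 467/7]
after L4 α=1/2: [71, 3695/28, 929/14]
after L5 α=1/5: [449/5, 4934/35, 2537/35]
after L6 α=2/3: [1099/15, 18584/105, 10937/105]
after L7 α=1/2: [1037/15, 12442/105, 32357/210]
rounded: [69, 118, 154]

query (1,2) [L1,L2,L4,L5,L6,L7] — begin 0,0,0
after L1 α=2/3: [16, 394/3, 74/3]
after L2 α=1/5: [89/5, 419/3, 133/3]
after L4 α=0: [89/5, 419/3, 133/3]
after L5 α=1/4: [218/5, 168, 201/4]
after L6 α=1/2: [239/5, 231/2, 1037/8]
after L7 α=1/2: [859/10, 487/4, 1605/16]
rounded: [86, 122, 100]

at x=2,y=0 over L1,L2,L4:
L1 α=1/2: [187/2, 255/2, 247/2]
L2 α=2/3: [755/6, 1247/6, 263/6]
L4 α=2/3: [791/18, 1643/18, 1763/18]
→ [44, 91, 98]


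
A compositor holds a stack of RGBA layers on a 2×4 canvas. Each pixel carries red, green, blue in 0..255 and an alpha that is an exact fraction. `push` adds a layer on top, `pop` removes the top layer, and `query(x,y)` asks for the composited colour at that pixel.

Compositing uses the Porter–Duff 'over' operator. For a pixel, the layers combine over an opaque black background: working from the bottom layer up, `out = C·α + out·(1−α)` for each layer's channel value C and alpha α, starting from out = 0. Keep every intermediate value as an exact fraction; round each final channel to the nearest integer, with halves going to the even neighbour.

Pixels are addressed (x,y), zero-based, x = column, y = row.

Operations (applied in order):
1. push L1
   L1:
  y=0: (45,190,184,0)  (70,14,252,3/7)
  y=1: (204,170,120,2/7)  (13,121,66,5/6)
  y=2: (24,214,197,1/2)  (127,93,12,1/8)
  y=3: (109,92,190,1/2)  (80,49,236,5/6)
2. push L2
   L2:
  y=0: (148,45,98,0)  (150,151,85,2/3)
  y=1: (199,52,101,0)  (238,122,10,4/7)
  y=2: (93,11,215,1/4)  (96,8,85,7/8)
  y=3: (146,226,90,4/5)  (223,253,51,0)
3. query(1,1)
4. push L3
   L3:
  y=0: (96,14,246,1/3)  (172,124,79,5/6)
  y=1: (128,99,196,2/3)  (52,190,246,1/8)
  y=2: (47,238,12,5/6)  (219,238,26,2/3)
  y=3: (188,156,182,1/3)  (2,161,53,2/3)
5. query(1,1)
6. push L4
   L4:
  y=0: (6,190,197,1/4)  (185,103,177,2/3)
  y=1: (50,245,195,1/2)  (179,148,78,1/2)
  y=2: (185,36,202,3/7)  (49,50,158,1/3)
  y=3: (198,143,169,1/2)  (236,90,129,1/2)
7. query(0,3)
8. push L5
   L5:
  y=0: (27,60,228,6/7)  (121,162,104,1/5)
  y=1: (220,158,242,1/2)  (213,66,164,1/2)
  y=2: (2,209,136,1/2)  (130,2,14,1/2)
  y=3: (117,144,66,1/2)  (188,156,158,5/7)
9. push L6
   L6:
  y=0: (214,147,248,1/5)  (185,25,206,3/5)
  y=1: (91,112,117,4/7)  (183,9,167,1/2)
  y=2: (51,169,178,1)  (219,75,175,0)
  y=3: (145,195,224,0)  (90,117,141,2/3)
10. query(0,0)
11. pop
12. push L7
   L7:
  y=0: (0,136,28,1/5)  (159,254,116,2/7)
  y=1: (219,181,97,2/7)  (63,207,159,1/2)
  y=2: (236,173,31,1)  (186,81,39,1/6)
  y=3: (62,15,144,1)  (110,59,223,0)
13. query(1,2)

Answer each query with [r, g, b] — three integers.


(1,1) stack=L1,L2; from [0,0,0]:
L1 α=5/6: [65/6, 605/6, 55]
L2 α=4/7: [1969/14, 1581/14, 205/7]
= [141, 113, 29]

(1,1) stack=L1,L2,L3; from [0,0,0]:
+L1 (α=5/6) → [65/6, 605/6, 55]
+L2 (α=4/7) → [1969/14, 1581/14, 205/7]
+L3 (α=1/8) → [2073/16, 1961/16, 451/8]
rounded: [130, 123, 56]

at x=0,y=3 over L1,L2,L3,L4:
L1 α=1/2: [109/2, 46, 95]
L2 α=4/5: [1277/10, 190, 91]
L3 α=1/3: [739/5, 536/3, 364/3]
L4 α=1/2: [1729/10, 965/6, 871/6]
rounded: [173, 161, 145]

query (0,0) [L1,L2,L3,L4,L5,L6] — begin 0,0,0
+L1 (α=0) → [0, 0, 0]
+L2 (α=0) → [0, 0, 0]
+L3 (α=1/3) → [32, 14/3, 82]
+L4 (α=1/4) → [51/2, 51, 443/4]
+L5 (α=6/7) → [375/14, 411/7, 845/4]
+L6 (α=1/5) → [2248/35, 2673/35, 1093/5]
rounded: [64, 76, 219]

at x=1,y=2 over L1,L2,L3,L4,L5,L7:
after L1 α=1/8: [127/8, 93/8, 3/2]
after L2 α=7/8: [5503/64, 541/64, 1193/16]
after L3 α=2/3: [33535/192, 10335/64, 675/16]
after L4 α=1/3: [38239/288, 11935/96, 1939/24]
after L5 α=1/2: [75679/576, 12127/192, 2275/48]
after L7 α=1/6: [485531/3456, 76187/1152, 13247/288]
rounded: [140, 66, 46]


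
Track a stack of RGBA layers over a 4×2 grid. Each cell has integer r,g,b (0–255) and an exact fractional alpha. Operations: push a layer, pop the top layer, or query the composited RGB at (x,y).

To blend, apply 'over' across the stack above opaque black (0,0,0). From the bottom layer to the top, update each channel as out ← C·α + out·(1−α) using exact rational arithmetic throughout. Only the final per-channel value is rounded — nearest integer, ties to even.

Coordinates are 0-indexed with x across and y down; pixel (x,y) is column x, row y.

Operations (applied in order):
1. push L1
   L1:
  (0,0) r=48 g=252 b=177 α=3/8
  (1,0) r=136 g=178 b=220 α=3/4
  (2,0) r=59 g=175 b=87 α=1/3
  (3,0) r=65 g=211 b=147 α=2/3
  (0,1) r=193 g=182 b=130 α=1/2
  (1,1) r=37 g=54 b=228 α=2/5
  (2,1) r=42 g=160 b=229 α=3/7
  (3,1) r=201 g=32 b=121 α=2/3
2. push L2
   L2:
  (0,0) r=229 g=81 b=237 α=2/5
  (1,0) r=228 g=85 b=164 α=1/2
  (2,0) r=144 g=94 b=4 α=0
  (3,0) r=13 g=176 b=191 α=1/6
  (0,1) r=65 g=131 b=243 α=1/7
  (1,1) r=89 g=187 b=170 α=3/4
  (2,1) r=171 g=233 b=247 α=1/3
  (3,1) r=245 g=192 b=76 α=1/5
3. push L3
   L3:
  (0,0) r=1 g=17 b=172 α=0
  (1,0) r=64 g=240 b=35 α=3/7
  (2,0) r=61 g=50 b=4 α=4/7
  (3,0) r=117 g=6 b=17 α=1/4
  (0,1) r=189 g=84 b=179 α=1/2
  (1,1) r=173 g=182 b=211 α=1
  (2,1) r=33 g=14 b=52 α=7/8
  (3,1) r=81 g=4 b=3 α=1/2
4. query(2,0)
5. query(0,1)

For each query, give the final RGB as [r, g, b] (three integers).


at x=2,y=0 over L1,L2,L3:
+L1 (α=1/3) → [59/3, 175/3, 29]
+L2 (α=0) → [59/3, 175/3, 29]
+L3 (α=4/7) → [303/7, 375/7, 103/7]
= [43, 54, 15]

query (0,1) [L1,L2,L3] — begin 0,0,0
L1 α=1/2: [193/2, 91, 65]
L2 α=1/7: [92, 677/7, 633/7]
L3 α=1/2: [281/2, 1265/14, 943/7]
= [140, 90, 135]


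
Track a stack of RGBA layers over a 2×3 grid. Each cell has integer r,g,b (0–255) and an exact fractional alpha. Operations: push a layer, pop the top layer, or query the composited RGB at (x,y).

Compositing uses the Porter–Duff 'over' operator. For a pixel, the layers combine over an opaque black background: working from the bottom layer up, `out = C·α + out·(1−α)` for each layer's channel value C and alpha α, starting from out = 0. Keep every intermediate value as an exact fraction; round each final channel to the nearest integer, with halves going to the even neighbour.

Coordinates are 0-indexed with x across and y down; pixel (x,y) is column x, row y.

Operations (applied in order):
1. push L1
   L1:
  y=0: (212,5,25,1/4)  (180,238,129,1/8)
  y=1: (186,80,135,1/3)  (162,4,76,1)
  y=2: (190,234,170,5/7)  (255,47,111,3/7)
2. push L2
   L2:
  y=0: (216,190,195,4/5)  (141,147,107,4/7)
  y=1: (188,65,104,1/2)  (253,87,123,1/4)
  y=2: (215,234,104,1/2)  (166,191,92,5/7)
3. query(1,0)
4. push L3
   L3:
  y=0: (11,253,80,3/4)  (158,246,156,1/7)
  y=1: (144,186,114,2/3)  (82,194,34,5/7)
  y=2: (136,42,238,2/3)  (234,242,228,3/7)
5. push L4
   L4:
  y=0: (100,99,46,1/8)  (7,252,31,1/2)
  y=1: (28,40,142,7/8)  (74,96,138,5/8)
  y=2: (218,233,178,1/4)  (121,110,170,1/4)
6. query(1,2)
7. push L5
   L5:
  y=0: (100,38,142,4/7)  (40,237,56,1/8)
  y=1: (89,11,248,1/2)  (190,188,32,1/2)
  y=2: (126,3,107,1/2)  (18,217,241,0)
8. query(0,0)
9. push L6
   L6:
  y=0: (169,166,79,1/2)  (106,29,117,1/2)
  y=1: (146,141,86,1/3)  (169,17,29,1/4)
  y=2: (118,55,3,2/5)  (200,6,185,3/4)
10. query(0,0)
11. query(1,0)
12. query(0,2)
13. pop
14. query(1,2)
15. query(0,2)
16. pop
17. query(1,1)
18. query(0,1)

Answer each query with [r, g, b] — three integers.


query (1,0) [L1,L2] — begin 0,0,0
after L1 α=1/8: [45/2, 119/4, 129/8]
after L2 α=4/7: [1263/14, 387/4, 3811/56]
→ [90, 97, 68]

query (1,2) [L1,L2,L3,L4] — begin 0,0,0
+L1 (α=3/7) → [765/7, 141/7, 333/7]
+L2 (α=5/7) → [7340/49, 6967/49, 3886/49]
+L3 (α=3/7) → [63758/343, 63442/343, 49060/343]
+L4 (α=1/4) → [232777/1372, 57014/343, 102745/686]
→ [170, 166, 150]

query (0,0) [L1,L2,L3,L4,L5] — begin 0,0,0
L1 α=1/4: [53, 5/4, 25/4]
L2 α=4/5: [917/5, 609/4, 629/4]
L3 α=3/4: [541/10, 3645/16, 1589/16]
L4 α=1/8: [4787/80, 27099/128, 11859/128]
L5 α=4/7: [6623/80, 100753/896, 108281/896]
rounded: [83, 112, 121]

query (0,0) [L1,L2,L3,L4,L5,L6] — begin 0,0,0
after L1 α=1/4: [53, 5/4, 25/4]
after L2 α=4/5: [917/5, 609/4, 629/4]
after L3 α=3/4: [541/10, 3645/16, 1589/16]
after L4 α=1/8: [4787/80, 27099/128, 11859/128]
after L5 α=4/7: [6623/80, 100753/896, 108281/896]
after L6 α=1/2: [20143/160, 249489/1792, 179065/1792]
→ [126, 139, 100]

at x=1,y=0 over L1,L2,L3,L4,L5,L6:
+L1 (α=1/8) → [45/2, 119/4, 129/8]
+L2 (α=4/7) → [1263/14, 387/4, 3811/56]
+L3 (α=1/7) → [4895/49, 1653/14, 15801/196]
+L4 (α=1/2) → [2619/49, 5181/28, 21877/392]
+L5 (α=1/8) → [2899/56, 6129/32, 25013/448]
+L6 (α=1/2) → [8835/112, 7057/64, 77429/896]
= [79, 110, 86]

query (0,2) [L1,L2,L3,L4,L5,L6] — begin 0,0,0
after L1 α=5/7: [950/7, 1170/7, 850/7]
after L2 α=1/2: [2455/14, 1404/7, 789/7]
after L3 α=2/3: [6263/42, 664/7, 4121/21]
after L4 α=1/4: [9315/56, 3623/28, 5367/28]
after L5 α=1/2: [16371/112, 3707/56, 8363/56]
after L6 α=2/5: [15109/112, 17281/280, 5085/56]
→ [135, 62, 91]

(1,2) stack=L1,L2,L3,L4,L5; from [0,0,0]:
+L1 (α=3/7) → [765/7, 141/7, 333/7]
+L2 (α=5/7) → [7340/49, 6967/49, 3886/49]
+L3 (α=3/7) → [63758/343, 63442/343, 49060/343]
+L4 (α=1/4) → [232777/1372, 57014/343, 102745/686]
+L5 (α=0) → [232777/1372, 57014/343, 102745/686]
= [170, 166, 150]

at x=0,y=2 over L1,L2,L3,L4,L5:
after L1 α=5/7: [950/7, 1170/7, 850/7]
after L2 α=1/2: [2455/14, 1404/7, 789/7]
after L3 α=2/3: [6263/42, 664/7, 4121/21]
after L4 α=1/4: [9315/56, 3623/28, 5367/28]
after L5 α=1/2: [16371/112, 3707/56, 8363/56]
rounded: [146, 66, 149]

query (1,1) [L1,L2,L3,L4] — begin 0,0,0
+L1 (α=1) → [162, 4, 76]
+L2 (α=1/4) → [739/4, 99/4, 351/4]
+L3 (α=5/7) → [1559/14, 2039/14, 691/14]
+L4 (α=5/8) → [9857/112, 12837/112, 11733/112]
= [88, 115, 105]

query (0,1) [L1,L2,L3,L4] — begin 0,0,0
+L1 (α=1/3) → [62, 80/3, 45]
+L2 (α=1/2) → [125, 275/6, 149/2]
+L3 (α=2/3) → [413/3, 2507/18, 605/6]
+L4 (α=7/8) → [1001/24, 7547/144, 6569/48]
= [42, 52, 137]


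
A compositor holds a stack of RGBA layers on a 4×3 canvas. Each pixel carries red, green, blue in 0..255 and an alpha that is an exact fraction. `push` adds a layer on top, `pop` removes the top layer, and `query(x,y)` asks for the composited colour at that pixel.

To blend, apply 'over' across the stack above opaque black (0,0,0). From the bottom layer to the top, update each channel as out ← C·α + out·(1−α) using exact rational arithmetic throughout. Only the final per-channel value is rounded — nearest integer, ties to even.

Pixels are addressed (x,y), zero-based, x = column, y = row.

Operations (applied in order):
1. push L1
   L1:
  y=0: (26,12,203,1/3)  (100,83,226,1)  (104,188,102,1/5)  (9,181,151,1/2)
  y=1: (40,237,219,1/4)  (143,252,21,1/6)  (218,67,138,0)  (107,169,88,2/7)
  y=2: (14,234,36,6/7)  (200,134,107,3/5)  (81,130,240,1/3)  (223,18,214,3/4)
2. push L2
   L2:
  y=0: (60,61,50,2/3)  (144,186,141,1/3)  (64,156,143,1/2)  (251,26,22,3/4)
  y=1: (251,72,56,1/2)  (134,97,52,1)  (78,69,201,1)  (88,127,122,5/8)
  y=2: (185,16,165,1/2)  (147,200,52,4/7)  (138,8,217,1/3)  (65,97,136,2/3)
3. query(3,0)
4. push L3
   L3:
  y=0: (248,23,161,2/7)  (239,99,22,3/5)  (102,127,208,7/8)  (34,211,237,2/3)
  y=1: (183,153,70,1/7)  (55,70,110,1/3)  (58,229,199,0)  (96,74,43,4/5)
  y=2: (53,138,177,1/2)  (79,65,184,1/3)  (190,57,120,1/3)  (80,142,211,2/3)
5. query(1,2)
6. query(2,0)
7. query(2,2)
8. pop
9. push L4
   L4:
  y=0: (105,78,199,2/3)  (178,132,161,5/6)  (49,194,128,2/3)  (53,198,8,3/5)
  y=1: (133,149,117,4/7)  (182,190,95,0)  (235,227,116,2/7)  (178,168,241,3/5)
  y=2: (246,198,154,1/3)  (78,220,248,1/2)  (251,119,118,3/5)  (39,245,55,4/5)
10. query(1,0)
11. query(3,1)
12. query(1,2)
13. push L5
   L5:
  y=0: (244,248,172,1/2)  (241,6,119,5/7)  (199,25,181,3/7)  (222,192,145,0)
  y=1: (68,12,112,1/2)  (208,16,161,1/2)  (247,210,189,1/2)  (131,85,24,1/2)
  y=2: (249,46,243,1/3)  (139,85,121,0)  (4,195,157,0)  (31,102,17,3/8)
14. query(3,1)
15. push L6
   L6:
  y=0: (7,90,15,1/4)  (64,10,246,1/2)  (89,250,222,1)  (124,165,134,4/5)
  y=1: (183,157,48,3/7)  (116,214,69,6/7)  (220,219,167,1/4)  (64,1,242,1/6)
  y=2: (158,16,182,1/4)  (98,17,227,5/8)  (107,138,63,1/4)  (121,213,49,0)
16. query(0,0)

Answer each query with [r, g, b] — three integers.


(3,0) stack=L1,L2; from [0,0,0]:
+L1 (α=1/2) → [9/2, 181/2, 151/2]
+L2 (α=3/4) → [1515/8, 337/8, 283/8]
rounded: [189, 42, 35]

at x=1,y=2 over L1,L2,L3:
after L1 α=3/5: [120, 402/5, 321/5]
after L2 α=4/7: [948/7, 5206/35, 2003/35]
after L3 α=1/3: [2449/21, 4229/35, 3482/35]
→ [117, 121, 99]

query (2,0) [L1,L2,L3] — begin 0,0,0
+L1 (α=1/5) → [104/5, 188/5, 102/5]
+L2 (α=1/2) → [212/5, 484/5, 817/10]
+L3 (α=7/8) → [1891/20, 4929/40, 15377/80]
= [95, 123, 192]

at x=2,y=2 over L1,L2,L3:
after L1 α=1/3: [27, 130/3, 80]
after L2 α=1/3: [64, 284/9, 377/3]
after L3 α=1/3: [106, 1081/27, 1114/9]
rounded: [106, 40, 124]

at x=1,y=0 over L1,L2,L4:
+L1 (α=1) → [100, 83, 226]
+L2 (α=1/3) → [344/3, 352/3, 593/3]
+L4 (α=5/6) → [1507/9, 1166/9, 1504/9]
→ [167, 130, 167]

query (3,1) [L1,L2,L4] — begin 0,0,0
+L1 (α=2/7) → [214/7, 338/7, 176/7]
+L2 (α=5/8) → [1861/28, 5459/56, 2399/28]
+L4 (α=3/5) → [9337/70, 19571/140, 12521/70]
rounded: [133, 140, 179]

(1,2) stack=L1,L2,L4; from [0,0,0]:
after L1 α=3/5: [120, 402/5, 321/5]
after L2 α=4/7: [948/7, 5206/35, 2003/35]
after L4 α=1/2: [747/7, 6453/35, 10683/70]
rounded: [107, 184, 153]

at x=3,y=1 over L1,L2,L4,L5:
+L1 (α=2/7) → [214/7, 338/7, 176/7]
+L2 (α=5/8) → [1861/28, 5459/56, 2399/28]
+L4 (α=3/5) → [9337/70, 19571/140, 12521/70]
+L5 (α=1/2) → [18507/140, 31471/280, 14201/140]
rounded: [132, 112, 101]

at x=0,y=0 over L1,L2,L4,L5,L6:
+L1 (α=1/3) → [26/3, 4, 203/3]
+L2 (α=2/3) → [386/9, 42, 503/9]
+L4 (α=2/3) → [2276/27, 66, 4085/27]
+L5 (α=1/2) → [4432/27, 157, 8729/54]
+L6 (α=1/4) → [4495/36, 561/4, 8999/72]
rounded: [125, 140, 125]


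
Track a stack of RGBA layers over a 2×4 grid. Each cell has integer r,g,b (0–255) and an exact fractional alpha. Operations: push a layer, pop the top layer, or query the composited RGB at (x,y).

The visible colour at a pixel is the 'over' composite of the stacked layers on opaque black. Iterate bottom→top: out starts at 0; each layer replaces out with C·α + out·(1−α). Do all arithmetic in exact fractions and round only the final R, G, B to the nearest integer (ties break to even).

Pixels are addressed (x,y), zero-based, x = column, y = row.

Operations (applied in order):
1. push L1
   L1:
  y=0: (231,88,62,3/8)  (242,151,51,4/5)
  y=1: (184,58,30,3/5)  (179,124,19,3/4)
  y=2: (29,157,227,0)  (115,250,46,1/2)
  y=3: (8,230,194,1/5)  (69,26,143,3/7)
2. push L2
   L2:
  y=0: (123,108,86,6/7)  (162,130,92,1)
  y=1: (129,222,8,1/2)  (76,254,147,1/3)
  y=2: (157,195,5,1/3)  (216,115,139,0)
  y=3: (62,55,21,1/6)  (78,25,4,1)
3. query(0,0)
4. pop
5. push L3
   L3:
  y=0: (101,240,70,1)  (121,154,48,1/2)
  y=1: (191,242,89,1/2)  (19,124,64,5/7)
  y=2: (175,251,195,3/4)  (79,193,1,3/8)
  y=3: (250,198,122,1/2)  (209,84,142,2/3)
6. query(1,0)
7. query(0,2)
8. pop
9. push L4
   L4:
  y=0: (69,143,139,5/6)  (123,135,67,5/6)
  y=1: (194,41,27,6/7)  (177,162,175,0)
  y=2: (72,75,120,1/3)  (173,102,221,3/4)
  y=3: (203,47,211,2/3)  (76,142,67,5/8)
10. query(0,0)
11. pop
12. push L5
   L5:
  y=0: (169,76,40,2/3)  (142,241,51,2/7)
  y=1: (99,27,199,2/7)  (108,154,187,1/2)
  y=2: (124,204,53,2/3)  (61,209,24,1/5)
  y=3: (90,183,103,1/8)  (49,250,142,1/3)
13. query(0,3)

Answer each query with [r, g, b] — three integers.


query (0,0) [L1,L2] — begin 0,0,0
L1 α=3/8: [693/8, 33, 93/4]
L2 α=6/7: [6597/56, 681/7, 2157/28]
→ [118, 97, 77]

at x=1,y=0 over L1,L3:
+L1 (α=4/5) → [968/5, 604/5, 204/5]
+L3 (α=1/2) → [1573/10, 687/5, 222/5]
→ [157, 137, 44]

(0,2) stack=L1,L3; from [0,0,0]:
after L1 α=0: [0, 0, 0]
after L3 α=3/4: [525/4, 753/4, 585/4]
rounded: [131, 188, 146]

(0,0) stack=L1,L4; from [0,0,0]:
L1 α=3/8: [693/8, 33, 93/4]
L4 α=5/6: [1151/16, 374/3, 2873/24]
= [72, 125, 120]

at x=0,y=3 over L1,L5:
after L1 α=1/5: [8/5, 46, 194/5]
after L5 α=1/8: [253/20, 505/8, 1873/40]
rounded: [13, 63, 47]


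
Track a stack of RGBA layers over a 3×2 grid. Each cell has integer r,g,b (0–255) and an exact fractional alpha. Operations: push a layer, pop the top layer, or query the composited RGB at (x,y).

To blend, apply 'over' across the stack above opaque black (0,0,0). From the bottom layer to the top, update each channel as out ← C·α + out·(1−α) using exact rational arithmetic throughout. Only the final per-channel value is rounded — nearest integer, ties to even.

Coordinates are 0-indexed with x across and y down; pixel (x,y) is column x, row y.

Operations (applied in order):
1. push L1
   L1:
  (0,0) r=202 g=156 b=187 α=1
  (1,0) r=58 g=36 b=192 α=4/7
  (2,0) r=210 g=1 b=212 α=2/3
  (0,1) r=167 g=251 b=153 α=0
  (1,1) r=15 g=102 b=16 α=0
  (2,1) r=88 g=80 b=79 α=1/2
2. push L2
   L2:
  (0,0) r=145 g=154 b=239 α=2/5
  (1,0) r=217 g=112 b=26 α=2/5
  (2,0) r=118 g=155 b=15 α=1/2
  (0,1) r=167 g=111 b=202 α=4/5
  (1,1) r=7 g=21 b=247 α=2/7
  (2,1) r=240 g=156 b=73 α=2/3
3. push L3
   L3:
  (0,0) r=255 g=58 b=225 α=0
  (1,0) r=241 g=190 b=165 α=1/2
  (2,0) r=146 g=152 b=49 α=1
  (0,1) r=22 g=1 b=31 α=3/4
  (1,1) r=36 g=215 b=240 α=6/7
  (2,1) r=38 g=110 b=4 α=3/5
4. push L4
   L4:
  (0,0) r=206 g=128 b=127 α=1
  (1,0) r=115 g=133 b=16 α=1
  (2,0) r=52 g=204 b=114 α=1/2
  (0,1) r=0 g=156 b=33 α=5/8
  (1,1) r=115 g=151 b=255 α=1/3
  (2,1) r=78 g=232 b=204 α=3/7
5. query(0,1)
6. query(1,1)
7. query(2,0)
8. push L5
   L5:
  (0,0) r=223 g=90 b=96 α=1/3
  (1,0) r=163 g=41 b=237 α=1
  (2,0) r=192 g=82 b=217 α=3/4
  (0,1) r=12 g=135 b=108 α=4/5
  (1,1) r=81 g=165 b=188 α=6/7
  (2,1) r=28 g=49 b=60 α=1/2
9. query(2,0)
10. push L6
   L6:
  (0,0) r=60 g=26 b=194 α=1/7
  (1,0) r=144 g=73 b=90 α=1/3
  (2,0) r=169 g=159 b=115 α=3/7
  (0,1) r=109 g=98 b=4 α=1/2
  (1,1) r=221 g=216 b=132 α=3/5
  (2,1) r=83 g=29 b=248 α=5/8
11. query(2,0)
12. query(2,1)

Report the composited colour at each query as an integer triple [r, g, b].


query (0,1) [L1,L2,L3,L4] — begin 0,0,0
+L1 (α=0) → [0, 0, 0]
+L2 (α=4/5) → [668/5, 444/5, 808/5]
+L3 (α=3/4) → [499/10, 459/20, 1273/20]
+L4 (α=5/8) → [1497/80, 16977/160, 7119/160]
rounded: [19, 106, 44]

query (1,1) [L1,L2,L3,L4] — begin 0,0,0
+L1 (α=0) → [0, 0, 0]
+L2 (α=2/7) → [2, 6, 494/7]
+L3 (α=6/7) → [218/7, 1296/7, 10574/49]
+L4 (α=1/3) → [1241/21, 3649/21, 33643/147]
= [59, 174, 229]

(2,0) stack=L1,L2,L3,L4; from [0,0,0]:
+L1 (α=2/3) → [140, 2/3, 424/3]
+L2 (α=1/2) → [129, 467/6, 469/6]
+L3 (α=1) → [146, 152, 49]
+L4 (α=1/2) → [99, 178, 163/2]
rounded: [99, 178, 82]

at x=2,y=0 over L1,L2,L3,L4,L5:
L1 α=2/3: [140, 2/3, 424/3]
L2 α=1/2: [129, 467/6, 469/6]
L3 α=1: [146, 152, 49]
L4 α=1/2: [99, 178, 163/2]
L5 α=3/4: [675/4, 106, 1465/8]
= [169, 106, 183]

query (2,0) [L1,L2,L3,L4,L5,L6] — begin 0,0,0
after L1 α=2/3: [140, 2/3, 424/3]
after L2 α=1/2: [129, 467/6, 469/6]
after L3 α=1: [146, 152, 49]
after L4 α=1/2: [99, 178, 163/2]
after L5 α=3/4: [675/4, 106, 1465/8]
after L6 α=3/7: [1182/7, 901/7, 2155/14]
→ [169, 129, 154]

(2,1) stack=L1,L2,L3,L4,L5,L6; from [0,0,0]:
after L1 α=1/2: [44, 40, 79/2]
after L2 α=2/3: [524/3, 352/3, 371/6]
after L3 α=3/5: [278/3, 1694/15, 407/15]
after L4 α=3/7: [1814/21, 17216/105, 1544/15]
after L5 α=1/2: [1201/21, 22361/210, 1222/15]
after L6 α=5/8: [2053/28, 32511/560, 3711/20]
→ [73, 58, 186]


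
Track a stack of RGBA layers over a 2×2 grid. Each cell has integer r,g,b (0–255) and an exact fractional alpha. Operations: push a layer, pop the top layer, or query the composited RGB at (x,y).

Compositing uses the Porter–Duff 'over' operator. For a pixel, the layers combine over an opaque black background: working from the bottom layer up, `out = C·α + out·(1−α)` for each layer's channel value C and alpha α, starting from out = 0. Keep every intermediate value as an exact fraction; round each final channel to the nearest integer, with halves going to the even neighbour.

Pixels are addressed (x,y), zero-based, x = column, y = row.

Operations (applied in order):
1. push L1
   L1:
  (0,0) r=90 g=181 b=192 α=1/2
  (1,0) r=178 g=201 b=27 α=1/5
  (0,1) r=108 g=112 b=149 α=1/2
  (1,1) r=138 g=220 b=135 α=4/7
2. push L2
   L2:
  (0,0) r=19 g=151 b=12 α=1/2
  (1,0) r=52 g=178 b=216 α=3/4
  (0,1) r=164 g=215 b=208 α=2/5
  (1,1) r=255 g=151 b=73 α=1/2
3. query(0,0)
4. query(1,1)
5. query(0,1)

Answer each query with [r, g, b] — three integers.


at x=0,y=0 over L1,L2:
+L1 (α=1/2) → [45, 181/2, 96]
+L2 (α=1/2) → [32, 483/4, 54]
rounded: [32, 121, 54]

query (1,1) [L1,L2] — begin 0,0,0
+L1 (α=4/7) → [552/7, 880/7, 540/7]
+L2 (α=1/2) → [2337/14, 1937/14, 1051/14]
rounded: [167, 138, 75]

(0,1) stack=L1,L2; from [0,0,0]:
+L1 (α=1/2) → [54, 56, 149/2]
+L2 (α=2/5) → [98, 598/5, 1279/10]
= [98, 120, 128]


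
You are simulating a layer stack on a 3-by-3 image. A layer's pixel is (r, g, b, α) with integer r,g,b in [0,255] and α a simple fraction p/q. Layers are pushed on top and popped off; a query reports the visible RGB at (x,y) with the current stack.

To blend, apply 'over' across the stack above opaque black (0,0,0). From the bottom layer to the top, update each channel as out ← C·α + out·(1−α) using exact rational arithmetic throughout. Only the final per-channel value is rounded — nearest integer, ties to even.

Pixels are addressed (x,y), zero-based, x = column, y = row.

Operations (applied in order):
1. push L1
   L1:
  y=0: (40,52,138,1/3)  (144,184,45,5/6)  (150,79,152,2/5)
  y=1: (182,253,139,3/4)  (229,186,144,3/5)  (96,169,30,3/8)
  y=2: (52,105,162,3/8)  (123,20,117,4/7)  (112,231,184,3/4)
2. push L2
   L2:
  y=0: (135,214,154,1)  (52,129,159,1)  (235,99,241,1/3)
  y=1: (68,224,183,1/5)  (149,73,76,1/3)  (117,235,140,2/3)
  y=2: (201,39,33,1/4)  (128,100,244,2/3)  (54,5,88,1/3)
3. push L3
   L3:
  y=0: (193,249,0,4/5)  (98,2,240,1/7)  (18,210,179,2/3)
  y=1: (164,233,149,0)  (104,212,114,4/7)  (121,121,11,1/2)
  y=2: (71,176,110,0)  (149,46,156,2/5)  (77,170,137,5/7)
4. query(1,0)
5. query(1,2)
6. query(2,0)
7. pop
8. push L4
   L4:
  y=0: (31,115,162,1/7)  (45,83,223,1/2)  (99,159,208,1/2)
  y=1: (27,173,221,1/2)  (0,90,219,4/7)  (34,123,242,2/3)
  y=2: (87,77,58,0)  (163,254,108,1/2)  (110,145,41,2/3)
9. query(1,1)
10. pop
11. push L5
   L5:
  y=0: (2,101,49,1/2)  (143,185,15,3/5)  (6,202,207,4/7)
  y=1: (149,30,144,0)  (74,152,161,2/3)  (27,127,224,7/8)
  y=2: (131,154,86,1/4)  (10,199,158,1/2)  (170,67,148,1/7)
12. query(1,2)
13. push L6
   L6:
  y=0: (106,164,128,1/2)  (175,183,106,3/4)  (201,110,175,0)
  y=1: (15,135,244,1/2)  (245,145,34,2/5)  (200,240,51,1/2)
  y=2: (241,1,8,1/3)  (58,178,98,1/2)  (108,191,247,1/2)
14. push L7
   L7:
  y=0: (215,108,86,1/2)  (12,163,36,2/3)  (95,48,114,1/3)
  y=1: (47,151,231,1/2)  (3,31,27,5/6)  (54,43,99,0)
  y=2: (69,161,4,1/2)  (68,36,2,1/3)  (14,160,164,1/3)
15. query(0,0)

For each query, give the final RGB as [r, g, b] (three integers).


at x=1,y=0 over L1,L2,L3:
L1 α=5/6: [120, 460/3, 75/2]
L2 α=1: [52, 129, 159]
L3 α=1/7: [410/7, 776/7, 1194/7]
rounded: [59, 111, 171]

query (1,2) [L1,L2,L3] — begin 0,0,0
+L1 (α=4/7) → [492/7, 80/7, 468/7]
+L2 (α=2/3) → [2284/21, 1480/21, 3884/21]
+L3 (α=2/5) → [874/7, 2124/35, 6068/35]
rounded: [125, 61, 173]

(2,0) stack=L1,L2,L3; from [0,0,0]:
+L1 (α=2/5) → [60, 158/5, 304/5]
+L2 (α=1/3) → [355/3, 811/15, 1813/15]
+L3 (α=2/3) → [463/9, 7111/45, 7183/45]
= [51, 158, 160]

query (1,1) [L1,L2,L4] — begin 0,0,0
L1 α=3/5: [687/5, 558/5, 432/5]
L2 α=1/3: [2119/15, 1481/15, 1244/15]
L4 α=4/7: [2119/35, 3281/35, 5624/35]
→ [61, 94, 161]

(1,2) stack=L1,L2,L5; from [0,0,0]:
L1 α=4/7: [492/7, 80/7, 468/7]
L2 α=2/3: [2284/21, 1480/21, 3884/21]
L5 α=1/2: [1247/21, 5659/42, 3601/21]
= [59, 135, 171]

at x=0,y=0 over L1,L2,L5,L6,L7:
+L1 (α=1/3) → [40/3, 52/3, 46]
+L2 (α=1) → [135, 214, 154]
+L5 (α=1/2) → [137/2, 315/2, 203/2]
+L6 (α=1/2) → [349/4, 643/4, 459/4]
+L7 (α=1/2) → [1209/8, 1075/8, 803/8]
= [151, 134, 100]


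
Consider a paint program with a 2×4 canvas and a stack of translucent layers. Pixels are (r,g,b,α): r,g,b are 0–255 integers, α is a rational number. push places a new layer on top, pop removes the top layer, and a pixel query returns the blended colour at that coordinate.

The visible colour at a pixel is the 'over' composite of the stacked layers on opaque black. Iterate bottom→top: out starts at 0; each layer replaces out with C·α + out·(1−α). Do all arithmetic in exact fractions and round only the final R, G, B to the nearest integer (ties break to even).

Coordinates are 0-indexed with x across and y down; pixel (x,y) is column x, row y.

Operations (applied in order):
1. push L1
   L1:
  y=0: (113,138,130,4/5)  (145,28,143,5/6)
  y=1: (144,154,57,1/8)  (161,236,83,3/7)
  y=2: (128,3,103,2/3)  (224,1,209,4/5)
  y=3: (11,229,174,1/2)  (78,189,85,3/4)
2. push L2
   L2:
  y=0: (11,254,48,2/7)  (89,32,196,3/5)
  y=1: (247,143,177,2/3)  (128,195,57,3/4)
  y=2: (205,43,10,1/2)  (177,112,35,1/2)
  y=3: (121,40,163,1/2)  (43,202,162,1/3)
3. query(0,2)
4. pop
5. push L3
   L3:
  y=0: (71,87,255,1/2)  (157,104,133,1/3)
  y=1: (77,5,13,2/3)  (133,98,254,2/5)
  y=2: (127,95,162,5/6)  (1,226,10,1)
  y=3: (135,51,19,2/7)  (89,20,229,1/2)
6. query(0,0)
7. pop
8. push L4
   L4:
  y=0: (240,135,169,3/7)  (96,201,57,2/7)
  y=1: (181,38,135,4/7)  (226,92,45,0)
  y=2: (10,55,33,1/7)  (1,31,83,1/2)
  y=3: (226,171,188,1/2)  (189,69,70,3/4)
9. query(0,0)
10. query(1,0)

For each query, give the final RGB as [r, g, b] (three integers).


at x=0,y=2 over L1,L2:
+L1 (α=2/3) → [256/3, 2, 206/3]
+L2 (α=1/2) → [871/6, 45/2, 118/3]
→ [145, 22, 39]

query (0,0) [L1,L3] — begin 0,0,0
+L1 (α=4/5) → [452/5, 552/5, 104]
+L3 (α=1/2) → [807/10, 987/10, 359/2]
rounded: [81, 99, 180]

at x=0,y=0 over L1,L4:
after L1 α=4/5: [452/5, 552/5, 104]
after L4 α=3/7: [5408/35, 4233/35, 923/7]
→ [155, 121, 132]

(1,0) stack=L1,L4; from [0,0,0]:
+L1 (α=5/6) → [725/6, 70/3, 715/6]
+L4 (α=2/7) → [4777/42, 1556/21, 4259/42]
= [114, 74, 101]


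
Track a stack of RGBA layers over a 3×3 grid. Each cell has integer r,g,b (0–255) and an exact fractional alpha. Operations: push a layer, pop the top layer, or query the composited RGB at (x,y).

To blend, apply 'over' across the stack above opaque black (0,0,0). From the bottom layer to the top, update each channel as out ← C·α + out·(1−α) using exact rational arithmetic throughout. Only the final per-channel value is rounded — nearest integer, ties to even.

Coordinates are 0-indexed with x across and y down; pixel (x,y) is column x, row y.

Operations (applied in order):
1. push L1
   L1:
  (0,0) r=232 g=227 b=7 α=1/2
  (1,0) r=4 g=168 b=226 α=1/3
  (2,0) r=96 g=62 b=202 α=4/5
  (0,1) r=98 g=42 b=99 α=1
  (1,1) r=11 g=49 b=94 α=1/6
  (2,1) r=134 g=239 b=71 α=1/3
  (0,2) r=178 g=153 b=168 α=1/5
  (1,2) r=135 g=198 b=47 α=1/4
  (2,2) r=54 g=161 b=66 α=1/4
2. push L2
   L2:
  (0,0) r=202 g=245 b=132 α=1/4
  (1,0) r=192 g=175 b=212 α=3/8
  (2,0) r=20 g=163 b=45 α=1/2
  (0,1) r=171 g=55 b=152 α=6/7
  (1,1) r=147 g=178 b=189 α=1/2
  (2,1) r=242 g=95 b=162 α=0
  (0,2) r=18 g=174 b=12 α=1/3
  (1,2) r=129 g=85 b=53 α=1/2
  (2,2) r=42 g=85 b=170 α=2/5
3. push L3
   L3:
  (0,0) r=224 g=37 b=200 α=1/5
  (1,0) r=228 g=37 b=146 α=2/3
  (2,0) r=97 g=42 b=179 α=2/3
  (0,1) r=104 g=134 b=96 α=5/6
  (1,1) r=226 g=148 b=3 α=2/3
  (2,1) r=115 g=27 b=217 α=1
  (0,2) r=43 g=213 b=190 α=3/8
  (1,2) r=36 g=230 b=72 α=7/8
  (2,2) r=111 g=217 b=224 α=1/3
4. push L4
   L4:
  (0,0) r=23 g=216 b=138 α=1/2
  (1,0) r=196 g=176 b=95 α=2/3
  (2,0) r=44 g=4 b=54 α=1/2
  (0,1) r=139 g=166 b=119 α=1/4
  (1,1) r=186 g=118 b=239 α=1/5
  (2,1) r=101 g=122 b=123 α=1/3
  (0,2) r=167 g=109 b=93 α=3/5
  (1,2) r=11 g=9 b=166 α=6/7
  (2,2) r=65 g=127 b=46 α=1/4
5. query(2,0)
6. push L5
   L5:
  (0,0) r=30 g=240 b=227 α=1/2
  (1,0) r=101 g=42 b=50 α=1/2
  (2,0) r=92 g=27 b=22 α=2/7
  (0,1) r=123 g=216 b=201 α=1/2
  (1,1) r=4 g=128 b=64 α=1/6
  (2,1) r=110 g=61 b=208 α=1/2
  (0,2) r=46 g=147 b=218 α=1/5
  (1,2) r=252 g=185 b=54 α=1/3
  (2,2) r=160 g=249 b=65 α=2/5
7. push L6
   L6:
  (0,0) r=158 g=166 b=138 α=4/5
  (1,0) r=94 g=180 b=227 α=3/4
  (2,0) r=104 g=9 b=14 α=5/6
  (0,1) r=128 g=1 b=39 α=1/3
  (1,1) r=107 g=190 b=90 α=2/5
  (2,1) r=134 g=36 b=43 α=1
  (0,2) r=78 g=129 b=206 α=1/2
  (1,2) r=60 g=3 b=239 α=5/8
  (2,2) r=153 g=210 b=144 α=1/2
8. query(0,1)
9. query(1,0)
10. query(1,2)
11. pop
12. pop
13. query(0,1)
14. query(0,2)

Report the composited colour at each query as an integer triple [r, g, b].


at x=2,y=0 over L1,L2,L3,L4:
L1 α=4/5: [384/5, 248/5, 808/5]
L2 α=1/2: [242/5, 1063/10, 1033/10]
L3 α=2/3: [404/5, 1903/30, 4613/30]
L4 α=1/2: [312/5, 2023/60, 6233/60]
rounded: [62, 34, 104]

query (0,1) [L1,L2,L3,L4,L5,L6] — begin 0,0,0
+L1 (α=1) → [98, 42, 99]
+L2 (α=6/7) → [1124/7, 372/7, 1011/7]
+L3 (α=5/6) → [794/7, 2531/21, 1457/14]
+L4 (α=1/4) → [3355/28, 3693/28, 6037/56]
+L5 (α=1/2) → [6799/56, 9741/56, 17293/112]
+L6 (α=1/3) → [3461/28, 9769/84, 19477/168]
= [124, 116, 116]

query (1,0) [L1,L2,L3,L4,L5,L6] — begin 0,0,0
+L1 (α=1/3) → [4/3, 56, 226/3]
+L2 (α=3/8) → [437/6, 805/8, 1519/12]
+L3 (α=2/3) → [3173/18, 1397/24, 5023/36]
+L4 (α=2/3) → [10229/54, 9845/72, 11863/108]
+L5 (α=1/2) → [15683/108, 12869/144, 17263/216]
+L6 (α=3/4) → [46139/432, 90629/576, 164359/864]
= [107, 157, 190]

(1,2) stack=L1,L2,L3,L4,L5,L6; from [0,0,0]:
after L1 α=1/4: [135/4, 99/2, 47/4]
after L2 α=1/2: [651/8, 269/4, 259/8]
after L3 α=7/8: [2667/64, 6709/32, 4291/64]
after L4 α=6/7: [6891/448, 8437/224, 68035/448]
after L5 α=1/3: [21113/224, 9719/112, 80131/672]
after L6 α=5/8: [130539/1792, 30837/896, 347811/1792]
rounded: [73, 34, 194]

at x=0,y=1 over L1,L2,L3,L4:
+L1 (α=1) → [98, 42, 99]
+L2 (α=6/7) → [1124/7, 372/7, 1011/7]
+L3 (α=5/6) → [794/7, 2531/21, 1457/14]
+L4 (α=1/4) → [3355/28, 3693/28, 6037/56]
= [120, 132, 108]

query (0,2) [L1,L2,L3,L4] — begin 0,0,0
+L1 (α=1/5) → [178/5, 153/5, 168/5]
+L2 (α=1/3) → [446/15, 392/5, 132/5]
+L3 (α=3/8) → [833/24, 1031/8, 351/4]
+L4 (α=3/5) → [1369/12, 2339/20, 909/10]
= [114, 117, 91]
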